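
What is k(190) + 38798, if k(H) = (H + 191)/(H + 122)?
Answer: 4035119/104 ≈ 38799.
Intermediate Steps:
k(H) = (191 + H)/(122 + H)
k(190) + 38798 = (191 + 190)/(122 + 190) + 38798 = 381/312 + 38798 = (1/312)*381 + 38798 = 127/104 + 38798 = 4035119/104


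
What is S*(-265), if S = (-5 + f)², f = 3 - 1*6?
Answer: -16960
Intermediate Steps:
f = -3 (f = 3 - 6 = -3)
S = 64 (S = (-5 - 3)² = (-8)² = 64)
S*(-265) = 64*(-265) = -16960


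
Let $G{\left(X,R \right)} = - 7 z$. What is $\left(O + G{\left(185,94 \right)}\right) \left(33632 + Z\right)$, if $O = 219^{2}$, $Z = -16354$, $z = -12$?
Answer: $830121510$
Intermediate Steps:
$G{\left(X,R \right)} = 84$ ($G{\left(X,R \right)} = \left(-7\right) \left(-12\right) = 84$)
$O = 47961$
$\left(O + G{\left(185,94 \right)}\right) \left(33632 + Z\right) = \left(47961 + 84\right) \left(33632 - 16354\right) = 48045 \cdot 17278 = 830121510$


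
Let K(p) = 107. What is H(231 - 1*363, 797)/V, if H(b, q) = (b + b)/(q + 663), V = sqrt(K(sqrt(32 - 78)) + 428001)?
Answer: -33*sqrt(107027)/39064855 ≈ -0.00027636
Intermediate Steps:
V = 2*sqrt(107027) (V = sqrt(107 + 428001) = sqrt(428108) = 2*sqrt(107027) ≈ 654.30)
H(b, q) = 2*b/(663 + q) (H(b, q) = (2*b)/(663 + q) = 2*b/(663 + q))
H(231 - 1*363, 797)/V = (2*(231 - 1*363)/(663 + 797))/((2*sqrt(107027))) = (2*(231 - 363)/1460)*(sqrt(107027)/214054) = (2*(-132)*(1/1460))*(sqrt(107027)/214054) = -33*sqrt(107027)/39064855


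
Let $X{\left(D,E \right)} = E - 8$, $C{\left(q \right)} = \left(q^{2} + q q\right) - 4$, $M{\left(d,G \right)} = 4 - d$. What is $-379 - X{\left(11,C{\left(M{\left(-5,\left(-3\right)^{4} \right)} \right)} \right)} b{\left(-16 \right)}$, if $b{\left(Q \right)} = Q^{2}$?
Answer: $-38779$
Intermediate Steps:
$C{\left(q \right)} = -4 + 2 q^{2}$ ($C{\left(q \right)} = \left(q^{2} + q^{2}\right) - 4 = 2 q^{2} - 4 = -4 + 2 q^{2}$)
$X{\left(D,E \right)} = -8 + E$
$-379 - X{\left(11,C{\left(M{\left(-5,\left(-3\right)^{4} \right)} \right)} \right)} b{\left(-16 \right)} = -379 - \left(-8 - \left(4 - 2 \left(4 - -5\right)^{2}\right)\right) \left(-16\right)^{2} = -379 - \left(-8 - \left(4 - 2 \left(4 + 5\right)^{2}\right)\right) 256 = -379 - \left(-8 - \left(4 - 2 \cdot 9^{2}\right)\right) 256 = -379 - \left(-8 + \left(-4 + 2 \cdot 81\right)\right) 256 = -379 - \left(-8 + \left(-4 + 162\right)\right) 256 = -379 - \left(-8 + 158\right) 256 = -379 - 150 \cdot 256 = -379 - 38400 = -38779$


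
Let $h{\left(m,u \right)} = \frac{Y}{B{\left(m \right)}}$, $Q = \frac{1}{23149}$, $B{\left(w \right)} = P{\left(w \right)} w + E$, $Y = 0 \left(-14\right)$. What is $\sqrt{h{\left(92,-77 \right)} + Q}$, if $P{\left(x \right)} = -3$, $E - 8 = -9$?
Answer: $\frac{\sqrt{23149}}{23149} \approx 0.0065726$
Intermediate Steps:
$E = -1$ ($E = 8 - 9 = -1$)
$Y = 0$
$B{\left(w \right)} = -1 - 3 w$ ($B{\left(w \right)} = - 3 w - 1 = -1 - 3 w$)
$Q = \frac{1}{23149} \approx 4.3198 \cdot 10^{-5}$
$h{\left(m,u \right)} = 0$ ($h{\left(m,u \right)} = \frac{0}{-1 - 3 m} = 0$)
$\sqrt{h{\left(92,-77 \right)} + Q} = \sqrt{0 + \frac{1}{23149}} = \sqrt{\frac{1}{23149}} = \frac{\sqrt{23149}}{23149}$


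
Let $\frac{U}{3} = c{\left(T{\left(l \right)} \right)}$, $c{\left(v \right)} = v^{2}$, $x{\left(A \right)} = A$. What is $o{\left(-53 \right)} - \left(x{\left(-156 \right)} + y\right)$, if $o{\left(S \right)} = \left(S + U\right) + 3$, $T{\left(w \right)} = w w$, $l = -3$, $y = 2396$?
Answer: $-2047$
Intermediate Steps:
$T{\left(w \right)} = w^{2}$
$U = 243$ ($U = 3 \left(\left(-3\right)^{2}\right)^{2} = 3 \cdot 9^{2} = 3 \cdot 81 = 243$)
$o{\left(S \right)} = 246 + S$ ($o{\left(S \right)} = \left(S + 243\right) + 3 = \left(243 + S\right) + 3 = 246 + S$)
$o{\left(-53 \right)} - \left(x{\left(-156 \right)} + y\right) = \left(246 - 53\right) - \left(-156 + 2396\right) = 193 - 2240 = -2047$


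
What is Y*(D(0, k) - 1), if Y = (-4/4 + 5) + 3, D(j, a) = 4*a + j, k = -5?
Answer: -147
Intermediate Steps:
D(j, a) = j + 4*a
Y = 7 (Y = (-4*¼ + 5) + 3 = (-1 + 5) + 3 = 4 + 3 = 7)
Y*(D(0, k) - 1) = 7*((0 + 4*(-5)) - 1) = 7*((0 - 20) - 1) = 7*(-20 - 1) = 7*(-21) = -147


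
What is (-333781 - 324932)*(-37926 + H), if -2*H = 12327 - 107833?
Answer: -6473172651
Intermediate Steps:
H = 47753 (H = -(12327 - 107833)/2 = -½*(-95506) = 47753)
(-333781 - 324932)*(-37926 + H) = (-333781 - 324932)*(-37926 + 47753) = -658713*9827 = -6473172651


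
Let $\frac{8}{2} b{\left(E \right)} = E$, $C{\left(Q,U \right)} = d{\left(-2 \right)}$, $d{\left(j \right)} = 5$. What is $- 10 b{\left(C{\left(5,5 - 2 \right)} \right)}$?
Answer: $- \frac{25}{2} \approx -12.5$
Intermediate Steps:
$C{\left(Q,U \right)} = 5$
$b{\left(E \right)} = \frac{E}{4}$
$- 10 b{\left(C{\left(5,5 - 2 \right)} \right)} = - 10 \cdot \frac{1}{4} \cdot 5 = \left(-10\right) \frac{5}{4} = - \frac{25}{2}$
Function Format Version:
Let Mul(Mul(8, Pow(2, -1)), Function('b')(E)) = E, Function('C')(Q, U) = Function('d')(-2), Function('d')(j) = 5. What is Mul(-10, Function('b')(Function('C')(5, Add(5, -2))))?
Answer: Rational(-25, 2) ≈ -12.500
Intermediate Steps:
Function('C')(Q, U) = 5
Function('b')(E) = Mul(Rational(1, 4), E)
Mul(-10, Function('b')(Function('C')(5, Add(5, -2)))) = Mul(-10, Mul(Rational(1, 4), 5)) = Mul(-10, Rational(5, 4)) = Rational(-25, 2)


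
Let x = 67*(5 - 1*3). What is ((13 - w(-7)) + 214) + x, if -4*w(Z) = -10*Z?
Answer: 757/2 ≈ 378.50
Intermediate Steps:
w(Z) = 5*Z/2 (w(Z) = -(-5)*Z/2 = 5*Z/2)
x = 134 (x = 67*(5 - 3) = 67*2 = 134)
((13 - w(-7)) + 214) + x = ((13 - 5*(-7)/2) + 214) + 134 = ((13 - 1*(-35/2)) + 214) + 134 = ((13 + 35/2) + 214) + 134 = (61/2 + 214) + 134 = 489/2 + 134 = 757/2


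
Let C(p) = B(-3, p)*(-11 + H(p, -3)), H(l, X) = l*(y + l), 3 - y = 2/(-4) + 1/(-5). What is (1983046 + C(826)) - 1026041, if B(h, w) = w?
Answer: 2835161581/5 ≈ 5.6703e+8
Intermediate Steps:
y = 37/10 (y = 3 - (2/(-4) + 1/(-5)) = 3 - (2*(-¼) + 1*(-⅕)) = 3 - (-½ - ⅕) = 3 - 1*(-7/10) = 3 + 7/10 = 37/10 ≈ 3.7000)
H(l, X) = l*(37/10 + l)
C(p) = p*(-11 + p*(37 + 10*p)/10)
(1983046 + C(826)) - 1026041 = (1983046 + (⅒)*826*(-110 + 826*(37 + 10*826))) - 1026041 = (1983046 + (⅒)*826*(-110 + 826*(37 + 8260))) - 1026041 = (1983046 + (⅒)*826*(-110 + 826*8297)) - 1026041 = (1983046 + (⅒)*826*(-110 + 6853322)) - 1026041 = (1983046 + (⅒)*826*6853212) - 1026041 = (1983046 + 2830376556/5) - 1026041 = 2840291786/5 - 1026041 = 2835161581/5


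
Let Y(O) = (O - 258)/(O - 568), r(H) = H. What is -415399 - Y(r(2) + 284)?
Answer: -58571245/141 ≈ -4.1540e+5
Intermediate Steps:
Y(O) = (-258 + O)/(-568 + O)
-415399 - Y(r(2) + 284) = -415399 - (-258 + (2 + 284))/(-568 + (2 + 284)) = -415399 - (-258 + 286)/(-568 + 286) = -415399 - 28/(-282) = -415399 - (-1)*28/282 = -415399 - 1*(-14/141) = -415399 + 14/141 = -58571245/141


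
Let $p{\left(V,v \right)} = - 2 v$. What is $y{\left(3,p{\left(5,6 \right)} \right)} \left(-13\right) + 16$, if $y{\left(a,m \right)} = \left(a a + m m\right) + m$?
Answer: $-1817$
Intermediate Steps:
$y{\left(a,m \right)} = m + a^{2} + m^{2}$ ($y{\left(a,m \right)} = \left(a^{2} + m^{2}\right) + m = m + a^{2} + m^{2}$)
$y{\left(3,p{\left(5,6 \right)} \right)} \left(-13\right) + 16 = \left(\left(-2\right) 6 + 3^{2} + \left(\left(-2\right) 6\right)^{2}\right) \left(-13\right) + 16 = \left(-12 + 9 + \left(-12\right)^{2}\right) \left(-13\right) + 16 = \left(-12 + 9 + 144\right) \left(-13\right) + 16 = 141 \left(-13\right) + 16 = -1833 + 16 = -1817$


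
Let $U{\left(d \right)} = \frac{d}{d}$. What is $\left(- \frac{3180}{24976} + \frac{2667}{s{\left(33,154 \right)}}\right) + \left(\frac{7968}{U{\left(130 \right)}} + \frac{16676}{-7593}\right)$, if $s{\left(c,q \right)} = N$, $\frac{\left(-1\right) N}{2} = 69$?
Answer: $\frac{8665065294377}{1090445916} \approx 7946.4$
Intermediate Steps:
$N = -138$ ($N = \left(-2\right) 69 = -138$)
$s{\left(c,q \right)} = -138$
$U{\left(d \right)} = 1$
$\left(- \frac{3180}{24976} + \frac{2667}{s{\left(33,154 \right)}}\right) + \left(\frac{7968}{U{\left(130 \right)}} + \frac{16676}{-7593}\right) = \left(- \frac{3180}{24976} + \frac{2667}{-138}\right) + \left(\frac{7968}{1} + \frac{16676}{-7593}\right) = \left(\left(-3180\right) \frac{1}{24976} + 2667 \left(- \frac{1}{138}\right)\right) + \left(7968 \cdot 1 + 16676 \left(- \frac{1}{7593}\right)\right) = \left(- \frac{795}{6244} - \frac{889}{46}\right) + \left(7968 - \frac{16676}{7593}\right) = - \frac{2793743}{143612} + \frac{60484348}{7593} = \frac{8665065294377}{1090445916}$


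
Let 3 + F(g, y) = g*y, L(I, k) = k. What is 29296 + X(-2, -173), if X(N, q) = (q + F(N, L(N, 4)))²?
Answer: 63152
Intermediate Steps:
F(g, y) = -3 + g*y
X(N, q) = (-3 + q + 4*N)² (X(N, q) = (q + (-3 + N*4))² = (q + (-3 + 4*N))² = (-3 + q + 4*N)²)
29296 + X(-2, -173) = 29296 + (-3 - 173 + 4*(-2))² = 29296 + (-3 - 173 - 8)² = 29296 + (-184)² = 29296 + 33856 = 63152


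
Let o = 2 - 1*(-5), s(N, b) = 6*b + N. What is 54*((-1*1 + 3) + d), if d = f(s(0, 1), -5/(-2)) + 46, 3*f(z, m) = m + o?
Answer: 2763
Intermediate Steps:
s(N, b) = N + 6*b
o = 7 (o = 2 + 5 = 7)
f(z, m) = 7/3 + m/3 (f(z, m) = (m + 7)/3 = (7 + m)/3 = 7/3 + m/3)
d = 295/6 (d = (7/3 + (-5/(-2))/3) + 46 = (7/3 + (-5*(-½))/3) + 46 = (7/3 + (⅓)*(5/2)) + 46 = (7/3 + ⅚) + 46 = 19/6 + 46 = 295/6 ≈ 49.167)
54*((-1*1 + 3) + d) = 54*((-1*1 + 3) + 295/6) = 54*((-1 + 3) + 295/6) = 54*(2 + 295/6) = 54*(307/6) = 2763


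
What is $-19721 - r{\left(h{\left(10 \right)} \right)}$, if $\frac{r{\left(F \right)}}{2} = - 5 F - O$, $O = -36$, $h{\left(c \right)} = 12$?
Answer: $-19673$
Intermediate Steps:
$r{\left(F \right)} = 72 - 10 F$ ($r{\left(F \right)} = 2 \left(- 5 F - -36\right) = 2 \left(- 5 F + 36\right) = 2 \left(36 - 5 F\right) = 72 - 10 F$)
$-19721 - r{\left(h{\left(10 \right)} \right)} = -19721 - \left(72 - 120\right) = -19721 - -48 = -19721 + 48 = -19673$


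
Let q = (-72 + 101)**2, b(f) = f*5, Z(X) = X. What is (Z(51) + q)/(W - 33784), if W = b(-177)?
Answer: -892/34669 ≈ -0.025729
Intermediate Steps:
b(f) = 5*f
W = -885 (W = 5*(-177) = -885)
q = 841 (q = 29**2 = 841)
(Z(51) + q)/(W - 33784) = (51 + 841)/(-885 - 33784) = 892/(-34669) = 892*(-1/34669) = -892/34669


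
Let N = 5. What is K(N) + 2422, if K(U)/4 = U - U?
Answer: 2422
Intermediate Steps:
K(U) = 0 (K(U) = 4*(U - U) = 4*0 = 0)
K(N) + 2422 = 0 + 2422 = 2422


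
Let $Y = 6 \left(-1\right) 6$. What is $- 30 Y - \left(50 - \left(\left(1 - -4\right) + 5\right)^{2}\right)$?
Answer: $1130$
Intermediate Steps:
$Y = -36$ ($Y = \left(-6\right) 6 = -36$)
$- 30 Y - \left(50 - \left(\left(1 - -4\right) + 5\right)^{2}\right) = \left(-30\right) \left(-36\right) - \left(50 - \left(\left(1 - -4\right) + 5\right)^{2}\right) = 1080 - \left(50 - \left(\left(1 + 4\right) + 5\right)^{2}\right) = 1080 - \left(50 - \left(5 + 5\right)^{2}\right) = 1080 - \left(50 - 10^{2}\right) = 1080 + \left(100 - 50\right) = 1080 + 50 = 1130$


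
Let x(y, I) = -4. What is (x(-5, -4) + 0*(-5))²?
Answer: 16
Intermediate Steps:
(x(-5, -4) + 0*(-5))² = (-4 + 0*(-5))² = (-4 + 0)² = (-4)² = 16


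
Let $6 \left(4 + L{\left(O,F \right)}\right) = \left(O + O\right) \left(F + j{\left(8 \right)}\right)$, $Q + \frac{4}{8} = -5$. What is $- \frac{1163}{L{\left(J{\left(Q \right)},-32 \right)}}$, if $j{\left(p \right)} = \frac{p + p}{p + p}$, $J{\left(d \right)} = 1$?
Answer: $\frac{3489}{43} \approx 81.14$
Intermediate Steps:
$Q = - \frac{11}{2}$ ($Q = - \frac{1}{2} - 5 = - \frac{11}{2} \approx -5.5$)
$j{\left(p \right)} = 1$ ($j{\left(p \right)} = \frac{2 p}{2 p} = 2 p \frac{1}{2 p} = 1$)
$L{\left(O,F \right)} = -4 + \frac{O \left(1 + F\right)}{3}$ ($L{\left(O,F \right)} = -4 + \frac{\left(O + O\right) \left(F + 1\right)}{6} = -4 + \frac{2 O \left(1 + F\right)}{6} = -4 + \frac{O \left(1 + F\right)}{3}$)
$- \frac{1163}{L{\left(J{\left(Q \right)},-32 \right)}} = - \frac{1163}{-4 + \frac{1}{3} \cdot 1 + \frac{1}{3} \left(-32\right) 1} = - \frac{1163}{-4 + \frac{1}{3} - \frac{32}{3}} = - \frac{1163}{- \frac{43}{3}} = \left(-1163\right) \left(- \frac{3}{43}\right) = \frac{3489}{43}$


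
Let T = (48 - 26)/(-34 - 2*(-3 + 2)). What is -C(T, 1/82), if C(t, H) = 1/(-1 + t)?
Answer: 16/27 ≈ 0.59259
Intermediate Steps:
T = -11/16 (T = 22/(-34 - 2*(-1)) = 22/(-34 + 2) = 22/(-32) = 22*(-1/32) = -11/16 ≈ -0.68750)
-C(T, 1/82) = -1/(-1 - 11/16) = -1/(-27/16) = -1*(-16/27) = 16/27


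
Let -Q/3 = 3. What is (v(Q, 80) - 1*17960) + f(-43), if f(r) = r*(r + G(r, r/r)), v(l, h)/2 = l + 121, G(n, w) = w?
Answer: -15930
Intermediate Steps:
Q = -9 (Q = -3*3 = -9)
v(l, h) = 242 + 2*l (v(l, h) = 2*(l + 121) = 2*(121 + l) = 242 + 2*l)
f(r) = r*(1 + r) (f(r) = r*(r + r/r) = r*(r + 1) = r*(1 + r))
(v(Q, 80) - 1*17960) + f(-43) = ((242 + 2*(-9)) - 1*17960) - 43*(1 - 43) = ((242 - 18) - 17960) - 43*(-42) = (224 - 17960) + 1806 = -17736 + 1806 = -15930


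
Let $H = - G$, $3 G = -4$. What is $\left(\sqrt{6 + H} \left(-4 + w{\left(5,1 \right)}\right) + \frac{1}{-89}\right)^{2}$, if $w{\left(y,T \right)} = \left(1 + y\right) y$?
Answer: $\frac{117801115}{23763} - \frac{52 \sqrt{66}}{267} \approx 4955.8$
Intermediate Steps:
$w{\left(y,T \right)} = y \left(1 + y\right)$
$G = - \frac{4}{3}$ ($G = \frac{1}{3} \left(-4\right) = - \frac{4}{3} \approx -1.3333$)
$H = \frac{4}{3}$ ($H = \left(-1\right) \left(- \frac{4}{3}\right) = \frac{4}{3} \approx 1.3333$)
$\left(\sqrt{6 + H} \left(-4 + w{\left(5,1 \right)}\right) + \frac{1}{-89}\right)^{2} = \left(\sqrt{6 + \frac{4}{3}} \left(-4 + 5 \left(1 + 5\right)\right) + \frac{1}{-89}\right)^{2} = \left(\sqrt{\frac{22}{3}} \left(-4 + 5 \cdot 6\right) - \frac{1}{89}\right)^{2} = \left(\frac{\sqrt{66}}{3} \left(-4 + 30\right) - \frac{1}{89}\right)^{2} = \left(\frac{\sqrt{66}}{3} \cdot 26 - \frac{1}{89}\right)^{2} = \left(\frac{26 \sqrt{66}}{3} - \frac{1}{89}\right)^{2} = \left(- \frac{1}{89} + \frac{26 \sqrt{66}}{3}\right)^{2}$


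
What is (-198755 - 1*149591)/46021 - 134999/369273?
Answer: -134847561437/16994312733 ≈ -7.9349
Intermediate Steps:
(-198755 - 1*149591)/46021 - 134999/369273 = (-198755 - 149591)*(1/46021) - 134999*1/369273 = -348346*1/46021 - 134999/369273 = -348346/46021 - 134999/369273 = -134847561437/16994312733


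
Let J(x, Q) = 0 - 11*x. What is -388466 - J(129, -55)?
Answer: -387047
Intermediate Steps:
J(x, Q) = -11*x
-388466 - J(129, -55) = -388466 - (-11)*129 = -388466 - 1*(-1419) = -388466 + 1419 = -387047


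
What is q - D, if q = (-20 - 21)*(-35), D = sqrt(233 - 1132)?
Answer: 1435 - I*sqrt(899) ≈ 1435.0 - 29.983*I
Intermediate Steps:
D = I*sqrt(899) (D = sqrt(-899) = I*sqrt(899) ≈ 29.983*I)
q = 1435 (q = -41*(-35) = 1435)
q - D = 1435 - I*sqrt(899)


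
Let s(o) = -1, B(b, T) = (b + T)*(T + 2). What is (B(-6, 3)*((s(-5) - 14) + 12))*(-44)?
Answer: -1980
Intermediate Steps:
B(b, T) = (2 + T)*(T + b) (B(b, T) = (T + b)*(2 + T) = (2 + T)*(T + b))
(B(-6, 3)*((s(-5) - 14) + 12))*(-44) = ((3² + 2*3 + 2*(-6) + 3*(-6))*((-1 - 14) + 12))*(-44) = ((9 + 6 - 12 - 18)*(-15 + 12))*(-44) = -15*(-3)*(-44) = 45*(-44) = -1980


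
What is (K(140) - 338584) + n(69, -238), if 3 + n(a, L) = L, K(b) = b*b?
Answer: -319225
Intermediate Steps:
K(b) = b²
n(a, L) = -3 + L
(K(140) - 338584) + n(69, -238) = (140² - 338584) + (-3 - 238) = (19600 - 338584) - 241 = -318984 - 241 = -319225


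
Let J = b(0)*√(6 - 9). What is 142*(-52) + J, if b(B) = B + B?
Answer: -7384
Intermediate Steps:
b(B) = 2*B
J = 0 (J = (2*0)*√(6 - 9) = 0*√(-3) = 0*(I*√3) = 0)
142*(-52) + J = 142*(-52) + 0 = -7384 + 0 = -7384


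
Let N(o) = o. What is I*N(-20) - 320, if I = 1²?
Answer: -340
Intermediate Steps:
I = 1
I*N(-20) - 320 = 1*(-20) - 320 = -20 - 320 = -340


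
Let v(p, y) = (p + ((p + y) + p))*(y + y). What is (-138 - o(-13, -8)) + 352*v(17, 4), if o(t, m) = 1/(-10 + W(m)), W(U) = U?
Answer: 2785357/18 ≈ 1.5474e+5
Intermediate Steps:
o(t, m) = 1/(-10 + m)
v(p, y) = 2*y*(y + 3*p) (v(p, y) = (p + (y + 2*p))*(2*y) = (y + 3*p)*(2*y) = 2*y*(y + 3*p))
(-138 - o(-13, -8)) + 352*v(17, 4) = (-138 - 1/(-10 - 8)) + 352*(2*4*(4 + 3*17)) = (-138 - 1/(-18)) + 352*(2*4*(4 + 51)) = (-138 - 1*(-1/18)) + 352*(2*4*55) = (-138 + 1/18) + 352*440 = -2483/18 + 154880 = 2785357/18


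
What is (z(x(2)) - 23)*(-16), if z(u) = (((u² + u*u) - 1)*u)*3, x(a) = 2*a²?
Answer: -48400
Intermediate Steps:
z(u) = 3*u*(-1 + 2*u²) (z(u) = (((u² + u²) - 1)*u)*3 = ((2*u² - 1)*u)*3 = ((-1 + 2*u²)*u)*3 = (u*(-1 + 2*u²))*3 = 3*u*(-1 + 2*u²))
(z(x(2)) - 23)*(-16) = ((-6*2² + 6*(2*2²)³) - 23)*(-16) = ((-6*4 + 6*(2*4)³) - 23)*(-16) = ((-3*8 + 6*8³) - 23)*(-16) = ((-24 + 6*512) - 23)*(-16) = ((-24 + 3072) - 23)*(-16) = (3048 - 23)*(-16) = 3025*(-16) = -48400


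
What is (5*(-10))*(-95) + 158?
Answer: 4908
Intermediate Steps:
(5*(-10))*(-95) + 158 = -50*(-95) + 158 = 4750 + 158 = 4908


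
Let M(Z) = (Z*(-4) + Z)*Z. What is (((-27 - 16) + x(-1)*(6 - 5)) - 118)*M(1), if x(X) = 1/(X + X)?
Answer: 969/2 ≈ 484.50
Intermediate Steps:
x(X) = 1/(2*X)
M(Z) = -3*Z**2 (M(Z) = (-4*Z + Z)*Z = (-3*Z)*Z = -3*Z**2)
(((-27 - 16) + x(-1)*(6 - 5)) - 118)*M(1) = (((-27 - 16) + ((1/2)/(-1))*(6 - 5)) - 118)*(-3*1**2) = ((-43 + ((1/2)*(-1))*1) - 118)*(-3*1) = ((-43 - 1/2*1) - 118)*(-3) = ((-43 - 1/2) - 118)*(-3) = (-87/2 - 118)*(-3) = -323/2*(-3) = 969/2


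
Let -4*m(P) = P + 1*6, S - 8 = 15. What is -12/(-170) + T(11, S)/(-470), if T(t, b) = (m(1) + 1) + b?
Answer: 743/31960 ≈ 0.023248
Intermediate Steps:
S = 23 (S = 8 + 15 = 23)
m(P) = -3/2 - P/4 (m(P) = -(P + 1*6)/4 = -(P + 6)/4 = -(6 + P)/4 = -3/2 - P/4)
T(t, b) = -¾ + b (T(t, b) = ((-3/2 - ¼*1) + 1) + b = ((-3/2 - ¼) + 1) + b = (-7/4 + 1) + b = -¾ + b)
-12/(-170) + T(11, S)/(-470) = -12/(-170) + (-¾ + 23)/(-470) = -12*(-1/170) + (89/4)*(-1/470) = 6/85 - 89/1880 = 743/31960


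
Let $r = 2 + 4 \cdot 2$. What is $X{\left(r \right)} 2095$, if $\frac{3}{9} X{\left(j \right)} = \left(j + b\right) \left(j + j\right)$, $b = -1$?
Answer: $1131300$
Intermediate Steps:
$r = 10$ ($r = 2 + 8 = 10$)
$X{\left(j \right)} = 6 j \left(-1 + j\right)$ ($X{\left(j \right)} = 3 \left(j - 1\right) \left(j + j\right) = 3 \left(-1 + j\right) 2 j = 3 \cdot 2 j \left(-1 + j\right) = 6 j \left(-1 + j\right)$)
$X{\left(r \right)} 2095 = 6 \cdot 10 \left(-1 + 10\right) 2095 = 6 \cdot 10 \cdot 9 \cdot 2095 = 540 \cdot 2095 = 1131300$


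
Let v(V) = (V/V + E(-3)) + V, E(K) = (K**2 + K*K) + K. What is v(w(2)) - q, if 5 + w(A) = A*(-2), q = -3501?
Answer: 3508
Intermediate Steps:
w(A) = -5 - 2*A (w(A) = -5 + A*(-2) = -5 - 2*A)
E(K) = K + 2*K**2 (E(K) = (K**2 + K**2) + K = 2*K**2 + K = K + 2*K**2)
v(V) = 16 + V (v(V) = (V/V - 3*(1 + 2*(-3))) + V = (1 - 3*(1 - 6)) + V = (1 - 3*(-5)) + V = (1 + 15) + V = 16 + V)
v(w(2)) - q = (16 + (-5 - 2*2)) - 1*(-3501) = (16 + (-5 - 4)) + 3501 = (16 - 9) + 3501 = 7 + 3501 = 3508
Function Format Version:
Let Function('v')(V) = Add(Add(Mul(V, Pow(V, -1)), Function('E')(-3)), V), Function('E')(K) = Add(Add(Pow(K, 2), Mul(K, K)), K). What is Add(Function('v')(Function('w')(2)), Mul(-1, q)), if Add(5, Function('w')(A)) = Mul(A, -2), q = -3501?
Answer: 3508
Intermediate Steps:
Function('w')(A) = Add(-5, Mul(-2, A)) (Function('w')(A) = Add(-5, Mul(A, -2)) = Add(-5, Mul(-2, A)))
Function('E')(K) = Add(K, Mul(2, Pow(K, 2))) (Function('E')(K) = Add(Add(Pow(K, 2), Pow(K, 2)), K) = Add(Mul(2, Pow(K, 2)), K) = Add(K, Mul(2, Pow(K, 2))))
Function('v')(V) = Add(16, V) (Function('v')(V) = Add(Add(Mul(V, Pow(V, -1)), Mul(-3, Add(1, Mul(2, -3)))), V) = Add(Add(1, Mul(-3, Add(1, -6))), V) = Add(Add(1, Mul(-3, -5)), V) = Add(Add(1, 15), V) = Add(16, V))
Add(Function('v')(Function('w')(2)), Mul(-1, q)) = Add(Add(16, Add(-5, Mul(-2, 2))), Mul(-1, -3501)) = Add(Add(16, Add(-5, -4)), 3501) = Add(Add(16, -9), 3501) = Add(7, 3501) = 3508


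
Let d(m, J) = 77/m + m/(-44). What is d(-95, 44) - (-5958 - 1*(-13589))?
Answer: -31891943/4180 ≈ -7629.6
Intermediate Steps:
d(m, J) = 77/m - m/44 (d(m, J) = 77/m + m*(-1/44) = 77/m - m/44)
d(-95, 44) - (-5958 - 1*(-13589)) = (77/(-95) - 1/44*(-95)) - (-5958 - 1*(-13589)) = (77*(-1/95) + 95/44) - (-5958 + 13589) = (-77/95 + 95/44) - 1*7631 = 5637/4180 - 7631 = -31891943/4180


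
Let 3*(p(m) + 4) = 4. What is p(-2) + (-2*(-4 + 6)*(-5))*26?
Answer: 1552/3 ≈ 517.33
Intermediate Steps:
p(m) = -8/3 (p(m) = -4 + (⅓)*4 = -4 + 4/3 = -8/3)
p(-2) + (-2*(-4 + 6)*(-5))*26 = -8/3 + (-2*(-4 + 6)*(-5))*26 = -8/3 + (-2*2*(-5))*26 = -8/3 - 4*(-5)*26 = -8/3 + 20*26 = -8/3 + 520 = 1552/3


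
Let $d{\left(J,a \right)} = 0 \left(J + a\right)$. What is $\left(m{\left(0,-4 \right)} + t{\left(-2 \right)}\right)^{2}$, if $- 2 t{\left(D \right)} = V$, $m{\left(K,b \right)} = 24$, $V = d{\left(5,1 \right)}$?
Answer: $576$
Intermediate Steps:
$d{\left(J,a \right)} = 0$
$V = 0$
$t{\left(D \right)} = 0$ ($t{\left(D \right)} = \left(- \frac{1}{2}\right) 0 = 0$)
$\left(m{\left(0,-4 \right)} + t{\left(-2 \right)}\right)^{2} = \left(24 + 0\right)^{2} = 24^{2} = 576$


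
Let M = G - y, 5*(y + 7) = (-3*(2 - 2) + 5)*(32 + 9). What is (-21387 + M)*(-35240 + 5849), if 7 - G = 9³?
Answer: 650804913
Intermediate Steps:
G = -722 (G = 7 - 1*9³ = 7 - 1*729 = 7 - 729 = -722)
y = 34 (y = -7 + ((-3*(2 - 2) + 5)*(32 + 9))/5 = -7 + ((-3*0 + 5)*41)/5 = -7 + ((0 + 5)*41)/5 = -7 + (5*41)/5 = -7 + (⅕)*205 = -7 + 41 = 34)
M = -756 (M = -722 - 1*34 = -722 - 34 = -756)
(-21387 + M)*(-35240 + 5849) = (-21387 - 756)*(-35240 + 5849) = -22143*(-29391) = 650804913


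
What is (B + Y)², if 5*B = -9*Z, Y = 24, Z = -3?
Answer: 21609/25 ≈ 864.36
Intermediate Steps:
B = 27/5 (B = (-9*(-3))/5 = (⅕)*27 = 27/5 ≈ 5.4000)
(B + Y)² = (27/5 + 24)² = (147/5)² = 21609/25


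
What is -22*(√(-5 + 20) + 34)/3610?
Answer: -374/1805 - 11*√15/1805 ≈ -0.23080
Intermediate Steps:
-22*(√(-5 + 20) + 34)/3610 = -22*(√15 + 34)*(1/3610) = -22*(34 + √15)*(1/3610) = (-748 - 22*√15)*(1/3610) = -374/1805 - 11*√15/1805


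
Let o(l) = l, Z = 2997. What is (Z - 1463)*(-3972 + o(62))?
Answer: -5997940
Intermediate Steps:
(Z - 1463)*(-3972 + o(62)) = (2997 - 1463)*(-3972 + 62) = 1534*(-3910) = -5997940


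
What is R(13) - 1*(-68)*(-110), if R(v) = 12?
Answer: -7468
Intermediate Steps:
R(13) - 1*(-68)*(-110) = 12 - 1*(-68)*(-110) = 12 + 68*(-110) = 12 - 7480 = -7468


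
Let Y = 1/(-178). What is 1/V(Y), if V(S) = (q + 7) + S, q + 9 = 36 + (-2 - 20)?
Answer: 178/2135 ≈ 0.083372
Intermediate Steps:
q = 5 (q = -9 + (36 + (-2 - 20)) = -9 + (36 - 22) = -9 + 14 = 5)
Y = -1/178 ≈ -0.0056180
V(S) = 12 + S (V(S) = (5 + 7) + S = 12 + S)
1/V(Y) = 1/(12 - 1/178) = 1/(2135/178) = 178/2135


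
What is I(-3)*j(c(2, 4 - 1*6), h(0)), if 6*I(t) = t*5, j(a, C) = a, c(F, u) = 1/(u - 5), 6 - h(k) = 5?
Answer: 5/14 ≈ 0.35714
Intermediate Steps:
h(k) = 1 (h(k) = 6 - 1*5 = 6 - 5 = 1)
c(F, u) = 1/(-5 + u)
I(t) = 5*t/6 (I(t) = (t*5)/6 = (5*t)/6 = 5*t/6)
I(-3)*j(c(2, 4 - 1*6), h(0)) = ((5/6)*(-3))/(-5 + (4 - 1*6)) = -5/(2*(-5 + (4 - 6))) = -5/(2*(-5 - 2)) = -5/2/(-7) = -5/2*(-1/7) = 5/14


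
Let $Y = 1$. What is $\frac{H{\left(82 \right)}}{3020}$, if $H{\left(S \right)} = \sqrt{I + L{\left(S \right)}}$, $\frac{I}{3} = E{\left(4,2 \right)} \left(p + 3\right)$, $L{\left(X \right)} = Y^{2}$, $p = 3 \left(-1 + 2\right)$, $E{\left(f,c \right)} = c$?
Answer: $\frac{\sqrt{37}}{3020} \approx 0.0020142$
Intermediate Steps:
$p = 3$ ($p = 3 \cdot 1 = 3$)
$L{\left(X \right)} = 1$ ($L{\left(X \right)} = 1^{2} = 1$)
$I = 36$ ($I = 3 \cdot 2 \left(3 + 3\right) = 3 \cdot 2 \cdot 6 = 3 \cdot 12 = 36$)
$H{\left(S \right)} = \sqrt{37}$ ($H{\left(S \right)} = \sqrt{36 + 1} = \sqrt{37}$)
$\frac{H{\left(82 \right)}}{3020} = \frac{\sqrt{37}}{3020}$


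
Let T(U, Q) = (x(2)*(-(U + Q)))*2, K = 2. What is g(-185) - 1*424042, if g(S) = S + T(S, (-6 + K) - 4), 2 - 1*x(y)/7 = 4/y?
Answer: -424227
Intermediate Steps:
x(y) = 14 - 28/y
T(U, Q) = 0 (T(U, Q) = ((14 - 28/2)*(-(U + Q)))*2 = ((14 - 28*1/2)*(-(Q + U)))*2 = ((14 - 14)*(-Q - U))*2 = (0*(-Q - U))*2 = 0*2 = 0)
g(S) = S (g(S) = S + 0 = S)
g(-185) - 1*424042 = -185 - 1*424042 = -185 - 424042 = -424227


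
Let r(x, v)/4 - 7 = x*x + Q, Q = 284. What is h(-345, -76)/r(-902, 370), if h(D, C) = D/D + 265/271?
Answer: 134/220565545 ≈ 6.0753e-7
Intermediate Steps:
h(D, C) = 536/271 (h(D, C) = 1 + 265*(1/271) = 1 + 265/271 = 536/271)
r(x, v) = 1164 + 4*x**2 (r(x, v) = 28 + 4*(x*x + 284) = 28 + 4*(x**2 + 284) = 28 + 4*(284 + x**2) = 28 + (1136 + 4*x**2) = 1164 + 4*x**2)
h(-345, -76)/r(-902, 370) = 536/(271*(1164 + 4*(-902)**2)) = 536/(271*(1164 + 4*813604)) = 536/(271*(1164 + 3254416)) = (536/271)/3255580 = (536/271)*(1/3255580) = 134/220565545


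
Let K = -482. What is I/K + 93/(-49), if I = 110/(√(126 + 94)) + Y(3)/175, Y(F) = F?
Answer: -1120671/590450 - √55/482 ≈ -1.9134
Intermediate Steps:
I = 3/175 + √55 (I = 110/(√(126 + 94)) + 3/175 = 110/(√220) + 3*(1/175) = 110/((2*√55)) + 3/175 = 110*(√55/110) + 3/175 = √55 + 3/175 = 3/175 + √55 ≈ 7.4333)
I/K + 93/(-49) = (3/175 + √55)/(-482) + 93/(-49) = (3/175 + √55)*(-1/482) + 93*(-1/49) = (-3/84350 - √55/482) - 93/49 = -1120671/590450 - √55/482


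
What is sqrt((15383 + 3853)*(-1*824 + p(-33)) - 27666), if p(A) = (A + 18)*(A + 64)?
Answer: I*sqrt(24822870) ≈ 4982.3*I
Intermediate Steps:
p(A) = (18 + A)*(64 + A)
sqrt((15383 + 3853)*(-1*824 + p(-33)) - 27666) = sqrt((15383 + 3853)*(-1*824 + (1152 + (-33)**2 + 82*(-33))) - 27666) = sqrt(19236*(-824 + (1152 + 1089 - 2706)) - 27666) = sqrt(19236*(-824 - 465) - 27666) = sqrt(19236*(-1289) - 27666) = sqrt(-24795204 - 27666) = sqrt(-24822870) = I*sqrt(24822870)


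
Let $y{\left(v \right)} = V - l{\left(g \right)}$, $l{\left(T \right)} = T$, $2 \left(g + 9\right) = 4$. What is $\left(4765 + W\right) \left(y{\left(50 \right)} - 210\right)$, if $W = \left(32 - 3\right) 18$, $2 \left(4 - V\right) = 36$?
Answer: $-1147279$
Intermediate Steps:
$g = -7$ ($g = -9 + \frac{1}{2} \cdot 4 = -9 + 2 = -7$)
$V = -14$ ($V = 4 - 18 = -14$)
$y{\left(v \right)} = -7$ ($y{\left(v \right)} = -14 - -7 = -14 + 7 = -7$)
$W = 522$ ($W = 29 \cdot 18 = 522$)
$\left(4765 + W\right) \left(y{\left(50 \right)} - 210\right) = \left(4765 + 522\right) \left(-7 - 210\right) = 5287 \left(-217\right) = -1147279$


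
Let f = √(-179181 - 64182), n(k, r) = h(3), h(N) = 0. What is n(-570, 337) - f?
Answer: -I*√243363 ≈ -493.32*I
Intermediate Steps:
n(k, r) = 0
f = I*√243363 (f = √(-243363) = I*√243363 ≈ 493.32*I)
n(-570, 337) - f = 0 - I*√243363 = -I*√243363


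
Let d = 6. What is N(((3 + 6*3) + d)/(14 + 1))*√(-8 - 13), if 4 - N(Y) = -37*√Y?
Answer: I*√21*(20 + 111*√5)/5 ≈ 245.81*I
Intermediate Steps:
N(Y) = 4 + 37*√Y (N(Y) = 4 - (-37)*√Y = 4 + 37*√Y)
N(((3 + 6*3) + d)/(14 + 1))*√(-8 - 13) = (4 + 37*√(((3 + 6*3) + 6)/(14 + 1)))*√(-8 - 13) = (4 + 37*√(((3 + 18) + 6)/15))*√(-21) = (4 + 37*√((21 + 6)*(1/15)))*(I*√21) = (4 + 37*√(27*(1/15)))*(I*√21) = (4 + 37*√(9/5))*(I*√21) = (4 + 37*(3*√5/5))*(I*√21) = (4 + 111*√5/5)*(I*√21) = I*√21*(4 + 111*√5/5)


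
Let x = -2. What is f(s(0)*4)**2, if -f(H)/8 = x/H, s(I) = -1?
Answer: 16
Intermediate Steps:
f(H) = 16/H (f(H) = -(-16)/H = 16/H)
f(s(0)*4)**2 = (16/((-1*4)))**2 = (16/(-4))**2 = (16*(-1/4))**2 = (-4)**2 = 16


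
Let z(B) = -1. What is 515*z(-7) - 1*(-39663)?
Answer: 39148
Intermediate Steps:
515*z(-7) - 1*(-39663) = 515*(-1) - 1*(-39663) = -515 + 39663 = 39148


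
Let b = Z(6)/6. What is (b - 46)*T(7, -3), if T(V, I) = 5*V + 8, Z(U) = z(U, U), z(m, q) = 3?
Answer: -3913/2 ≈ -1956.5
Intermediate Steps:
Z(U) = 3
T(V, I) = 8 + 5*V
b = ½ (b = 3/6 = 3*(⅙) = ½ ≈ 0.50000)
(b - 46)*T(7, -3) = (½ - 46)*(8 + 5*7) = -91*(8 + 35)/2 = -91/2*43 = -3913/2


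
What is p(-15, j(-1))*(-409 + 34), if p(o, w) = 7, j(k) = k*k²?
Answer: -2625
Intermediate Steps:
j(k) = k³
p(-15, j(-1))*(-409 + 34) = 7*(-409 + 34) = 7*(-375) = -2625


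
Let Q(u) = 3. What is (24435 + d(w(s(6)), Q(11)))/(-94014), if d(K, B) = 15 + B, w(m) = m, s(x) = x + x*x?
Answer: -2717/10446 ≈ -0.26010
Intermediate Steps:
s(x) = x + x²
(24435 + d(w(s(6)), Q(11)))/(-94014) = (24435 + (15 + 3))/(-94014) = (24435 + 18)*(-1/94014) = 24453*(-1/94014) = -2717/10446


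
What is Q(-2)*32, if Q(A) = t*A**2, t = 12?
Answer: 1536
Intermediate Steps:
Q(A) = 12*A**2
Q(-2)*32 = (12*(-2)**2)*32 = (12*4)*32 = 48*32 = 1536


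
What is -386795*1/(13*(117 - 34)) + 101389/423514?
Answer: -12592592223/35151662 ≈ -358.24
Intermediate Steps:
-386795*1/(13*(117 - 34)) + 101389/423514 = -386795/(83*13) + 101389*(1/423514) = -386795/1079 + 101389/423514 = -12592592223/35151662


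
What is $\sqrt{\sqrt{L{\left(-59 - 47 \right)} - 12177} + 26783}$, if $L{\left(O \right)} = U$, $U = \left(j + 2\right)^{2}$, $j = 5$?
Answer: $\sqrt{26783 + 4 i \sqrt{758}} \approx 163.66 + 0.3365 i$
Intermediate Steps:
$U = 49$ ($U = \left(5 + 2\right)^{2} = 7^{2} = 49$)
$L{\left(O \right)} = 49$
$\sqrt{\sqrt{L{\left(-59 - 47 \right)} - 12177} + 26783} = \sqrt{\sqrt{49 - 12177} + 26783} = \sqrt{\sqrt{-12128} + 26783} = \sqrt{4 i \sqrt{758} + 26783} = \sqrt{26783 + 4 i \sqrt{758}}$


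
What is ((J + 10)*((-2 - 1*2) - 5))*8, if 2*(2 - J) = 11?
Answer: -468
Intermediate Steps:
J = -7/2 (J = 2 - ½*11 = 2 - 11/2 = -7/2 ≈ -3.5000)
((J + 10)*((-2 - 1*2) - 5))*8 = ((-7/2 + 10)*((-2 - 1*2) - 5))*8 = (13*((-2 - 2) - 5)/2)*8 = (13*(-4 - 5)/2)*8 = ((13/2)*(-9))*8 = -117/2*8 = -468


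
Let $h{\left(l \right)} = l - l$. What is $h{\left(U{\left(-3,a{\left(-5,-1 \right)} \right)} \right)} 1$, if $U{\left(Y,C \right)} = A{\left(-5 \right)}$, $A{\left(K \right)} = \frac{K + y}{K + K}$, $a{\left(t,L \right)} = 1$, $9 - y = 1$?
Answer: $0$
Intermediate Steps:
$y = 8$ ($y = 9 - 1 = 8$)
$A{\left(K \right)} = \frac{8 + K}{2 K}$ ($A{\left(K \right)} = \frac{K + 8}{K + K} = \frac{8 + K}{2 K}$)
$U{\left(Y,C \right)} = - \frac{3}{10}$ ($U{\left(Y,C \right)} = \frac{8 - 5}{2 \left(-5\right)} = \frac{1}{2} \left(- \frac{1}{5}\right) 3 = - \frac{3}{10}$)
$h{\left(l \right)} = 0$
$h{\left(U{\left(-3,a{\left(-5,-1 \right)} \right)} \right)} 1 = 0 \cdot 1 = 0$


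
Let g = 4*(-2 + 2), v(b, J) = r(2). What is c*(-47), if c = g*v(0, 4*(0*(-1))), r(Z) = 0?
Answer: 0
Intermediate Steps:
v(b, J) = 0
g = 0 (g = 4*0 = 0)
c = 0 (c = 0*0 = 0)
c*(-47) = 0*(-47) = 0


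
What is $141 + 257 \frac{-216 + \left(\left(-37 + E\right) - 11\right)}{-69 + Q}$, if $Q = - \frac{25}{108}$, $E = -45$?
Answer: $\frac{9630861}{7477} \approx 1288.1$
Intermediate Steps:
$Q = - \frac{25}{108}$ ($Q = \left(-25\right) \frac{1}{108} = - \frac{25}{108} \approx -0.23148$)
$141 + 257 \frac{-216 + \left(\left(-37 + E\right) - 11\right)}{-69 + Q} = 141 + 257 \frac{-216 - 93}{-69 - \frac{25}{108}} = 141 + 257 \frac{-216 - 93}{- \frac{7477}{108}} = 141 + 257 \left(-216 - 93\right) \left(- \frac{108}{7477}\right) = 141 + 257 \left(\left(-309\right) \left(- \frac{108}{7477}\right)\right) = 141 + 257 \cdot \frac{33372}{7477} = 141 + \frac{8576604}{7477} = \frac{9630861}{7477}$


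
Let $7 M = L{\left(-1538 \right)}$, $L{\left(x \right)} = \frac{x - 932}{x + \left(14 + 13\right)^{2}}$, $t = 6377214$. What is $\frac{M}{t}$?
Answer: $\frac{1235}{18057081441} \approx 6.8394 \cdot 10^{-8}$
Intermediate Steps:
$L{\left(x \right)} = \frac{-932 + x}{729 + x}$ ($L{\left(x \right)} = \frac{-932 + x}{x + 27^{2}} = \frac{-932 + x}{x + 729} = \frac{-932 + x}{729 + x}$)
$M = \frac{2470}{5663}$ ($M = \frac{\frac{1}{729 - 1538} \left(-932 - 1538\right)}{7} = \frac{\frac{1}{-809} \left(-2470\right)}{7} = \frac{\left(- \frac{1}{809}\right) \left(-2470\right)}{7} = \frac{1}{7} \cdot \frac{2470}{809} = \frac{2470}{5663} \approx 0.43616$)
$\frac{M}{t} = \frac{2470}{5663 \cdot 6377214} = \frac{2470}{5663} \cdot \frac{1}{6377214} = \frac{1235}{18057081441}$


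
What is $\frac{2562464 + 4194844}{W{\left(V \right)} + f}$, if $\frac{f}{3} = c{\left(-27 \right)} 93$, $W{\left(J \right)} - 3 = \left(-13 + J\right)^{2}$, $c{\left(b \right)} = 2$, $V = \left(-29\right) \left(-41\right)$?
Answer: $\frac{2252436}{461179} \approx 4.8841$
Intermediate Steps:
$V = 1189$
$W{\left(J \right)} = 3 + \left(-13 + J\right)^{2}$
$f = 558$ ($f = 3 \cdot 2 \cdot 93 = 3 \cdot 186 = 558$)
$\frac{2562464 + 4194844}{W{\left(V \right)} + f} = \frac{2562464 + 4194844}{\left(3 + \left(-13 + 1189\right)^{2}\right) + 558} = \frac{6757308}{\left(3 + 1176^{2}\right) + 558} = \frac{6757308}{\left(3 + 1382976\right) + 558} = \frac{6757308}{1382979 + 558} = \frac{6757308}{1383537} = 6757308 \cdot \frac{1}{1383537} = \frac{2252436}{461179}$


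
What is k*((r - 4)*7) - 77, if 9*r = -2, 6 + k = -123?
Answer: 11207/3 ≈ 3735.7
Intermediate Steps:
k = -129 (k = -6 - 123 = -129)
r = -2/9 (r = (⅑)*(-2) = -2/9 ≈ -0.22222)
k*((r - 4)*7) - 77 = -129*(-2/9 - 4)*7 - 77 = -(-1634)*7/3 - 77 = -129*(-266/9) - 77 = 11438/3 - 77 = 11207/3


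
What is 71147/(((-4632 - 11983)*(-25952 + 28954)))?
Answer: -71147/49878230 ≈ -0.0014264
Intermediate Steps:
71147/(((-4632 - 11983)*(-25952 + 28954))) = 71147/((-16615*3002)) = 71147/(-49878230) = 71147*(-1/49878230) = -71147/49878230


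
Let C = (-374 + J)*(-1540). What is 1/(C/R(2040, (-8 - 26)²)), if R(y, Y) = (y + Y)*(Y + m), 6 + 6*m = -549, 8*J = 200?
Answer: 1699473/268730 ≈ 6.3241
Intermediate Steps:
J = 25 (J = (⅛)*200 = 25)
m = -185/2 (m = -1 + (⅙)*(-549) = -1 - 183/2 = -185/2 ≈ -92.500)
R(y, Y) = (-185/2 + Y)*(Y + y) (R(y, Y) = (y + Y)*(Y - 185/2) = (Y + y)*(-185/2 + Y) = (-185/2 + Y)*(Y + y))
C = 537460 (C = (-374 + 25)*(-1540) = -349*(-1540) = 537460)
1/(C/R(2040, (-8 - 26)²)) = 1/(537460/(((-8 - 26)²)² - 185*(-8 - 26)²/2 - 185/2*2040 + (-8 - 26)²*2040)) = 1/(537460/(((-34)²)² - 185/2*(-34)² - 188700 + (-34)²*2040)) = 1/(537460/(1156² - 185/2*1156 - 188700 + 1156*2040)) = 1/(537460/(1336336 - 106930 - 188700 + 2358240)) = 1/(537460/3398946) = 1/(537460*(1/3398946)) = 1/(268730/1699473) = 1699473/268730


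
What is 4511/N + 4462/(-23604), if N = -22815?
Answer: -2670233/6904170 ≈ -0.38676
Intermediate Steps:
4511/N + 4462/(-23604) = 4511/(-22815) + 4462/(-23604) = 4511*(-1/22815) + 4462*(-1/23604) = -347/1755 - 2231/11802 = -2670233/6904170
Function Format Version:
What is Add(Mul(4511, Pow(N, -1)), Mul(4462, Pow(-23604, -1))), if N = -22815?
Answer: Rational(-2670233, 6904170) ≈ -0.38676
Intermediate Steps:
Add(Mul(4511, Pow(N, -1)), Mul(4462, Pow(-23604, -1))) = Add(Mul(4511, Pow(-22815, -1)), Mul(4462, Pow(-23604, -1))) = Add(Mul(4511, Rational(-1, 22815)), Mul(4462, Rational(-1, 23604))) = Add(Rational(-347, 1755), Rational(-2231, 11802)) = Rational(-2670233, 6904170)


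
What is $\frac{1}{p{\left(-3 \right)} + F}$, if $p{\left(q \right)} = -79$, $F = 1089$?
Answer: $\frac{1}{1010} \approx 0.0009901$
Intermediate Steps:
$\frac{1}{p{\left(-3 \right)} + F} = \frac{1}{-79 + 1089} = \frac{1}{1010}$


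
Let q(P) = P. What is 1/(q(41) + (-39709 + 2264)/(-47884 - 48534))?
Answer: 96418/3990583 ≈ 0.024161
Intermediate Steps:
1/(q(41) + (-39709 + 2264)/(-47884 - 48534)) = 1/(41 + (-39709 + 2264)/(-47884 - 48534)) = 1/(41 - 37445/(-96418)) = 1/(41 - 37445*(-1/96418)) = 1/(41 + 37445/96418) = 1/(3990583/96418) = 96418/3990583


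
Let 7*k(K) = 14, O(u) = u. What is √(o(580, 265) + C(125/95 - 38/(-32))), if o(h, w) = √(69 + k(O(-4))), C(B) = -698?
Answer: √(-698 + √71) ≈ 26.26*I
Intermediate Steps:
k(K) = 2 (k(K) = (⅐)*14 = 2)
o(h, w) = √71 (o(h, w) = √(69 + 2) = √71)
√(o(580, 265) + C(125/95 - 38/(-32))) = √(√71 - 698) = √(-698 + √71)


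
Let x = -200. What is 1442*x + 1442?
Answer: -286958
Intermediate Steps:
1442*x + 1442 = 1442*(-200) + 1442 = -288400 + 1442 = -286958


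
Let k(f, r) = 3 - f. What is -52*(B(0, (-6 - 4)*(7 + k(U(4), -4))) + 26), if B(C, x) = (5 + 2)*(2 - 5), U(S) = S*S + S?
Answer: -260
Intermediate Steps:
U(S) = S + S**2 (U(S) = S**2 + S = S + S**2)
B(C, x) = -21 (B(C, x) = 7*(-3) = -21)
-52*(B(0, (-6 - 4)*(7 + k(U(4), -4))) + 26) = -52*(-21 + 26) = -52*5 = -260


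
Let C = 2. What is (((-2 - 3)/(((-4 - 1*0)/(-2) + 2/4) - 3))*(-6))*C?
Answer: -120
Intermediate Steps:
(((-2 - 3)/(((-4 - 1*0)/(-2) + 2/4) - 3))*(-6))*C = (((-2 - 3)/(((-4 - 1*0)/(-2) + 2/4) - 3))*(-6))*2 = (-5/(((-4 + 0)*(-1/2) + 2*(1/4)) - 3)*(-6))*2 = (-5/((-4*(-1/2) + 1/2) - 3)*(-6))*2 = (-5/((2 + 1/2) - 3)*(-6))*2 = (-5/(5/2 - 3)*(-6))*2 = (-5/(-1/2)*(-6))*2 = (-5*(-2)*(-6))*2 = (10*(-6))*2 = -60*2 = -120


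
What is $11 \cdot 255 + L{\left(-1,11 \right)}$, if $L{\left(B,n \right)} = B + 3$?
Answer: $2807$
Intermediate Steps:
$L{\left(B,n \right)} = 3 + B$
$11 \cdot 255 + L{\left(-1,11 \right)} = 11 \cdot 255 + \left(3 - 1\right) = 2805 + 2 = 2807$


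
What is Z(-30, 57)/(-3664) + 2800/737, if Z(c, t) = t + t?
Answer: 5087591/1350184 ≈ 3.7681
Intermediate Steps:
Z(c, t) = 2*t
Z(-30, 57)/(-3664) + 2800/737 = (2*57)/(-3664) + 2800/737 = 114*(-1/3664) + 2800*(1/737) = -57/1832 + 2800/737 = 5087591/1350184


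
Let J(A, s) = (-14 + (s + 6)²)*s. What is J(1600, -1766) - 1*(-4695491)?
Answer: -5465641385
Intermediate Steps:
J(A, s) = s*(-14 + (6 + s)²) (J(A, s) = (-14 + (6 + s)²)*s = s*(-14 + (6 + s)²))
J(1600, -1766) - 1*(-4695491) = -1766*(-14 + (6 - 1766)²) - 1*(-4695491) = -1766*(-14 + (-1760)²) + 4695491 = -1766*(-14 + 3097600) + 4695491 = -1766*3097586 + 4695491 = -5470336876 + 4695491 = -5465641385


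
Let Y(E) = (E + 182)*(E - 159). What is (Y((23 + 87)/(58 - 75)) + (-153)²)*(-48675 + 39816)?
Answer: 14429459469/289 ≈ 4.9929e+7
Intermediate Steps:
Y(E) = (-159 + E)*(182 + E) (Y(E) = (182 + E)*(-159 + E) = (-159 + E)*(182 + E))
(Y((23 + 87)/(58 - 75)) + (-153)²)*(-48675 + 39816) = ((-28938 + ((23 + 87)/(58 - 75))² + 23*((23 + 87)/(58 - 75))) + (-153)²)*(-48675 + 39816) = ((-28938 + (110/(-17))² + 23*(110/(-17))) + 23409)*(-8859) = ((-28938 + (110*(-1/17))² + 23*(110*(-1/17))) + 23409)*(-8859) = ((-28938 + (-110/17)² + 23*(-110/17)) + 23409)*(-8859) = ((-28938 + 12100/289 - 2530/17) + 23409)*(-8859) = (-8393992/289 + 23409)*(-8859) = -1628791/289*(-8859) = 14429459469/289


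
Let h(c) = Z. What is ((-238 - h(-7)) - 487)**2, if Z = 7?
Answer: 535824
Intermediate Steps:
h(c) = 7
((-238 - h(-7)) - 487)**2 = ((-238 - 1*7) - 487)**2 = ((-238 - 7) - 487)**2 = (-245 - 487)**2 = (-732)**2 = 535824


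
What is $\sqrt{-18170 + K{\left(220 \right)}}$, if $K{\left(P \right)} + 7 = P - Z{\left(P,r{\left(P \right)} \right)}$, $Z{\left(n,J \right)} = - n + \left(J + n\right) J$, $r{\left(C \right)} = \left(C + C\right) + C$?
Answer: $i \sqrt{598537} \approx 773.65 i$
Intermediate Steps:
$r{\left(C \right)} = 3 C$ ($r{\left(C \right)} = 2 C + C = 3 C$)
$Z{\left(n,J \right)} = - n + J \left(J + n\right)$
$K{\left(P \right)} = -7 - 12 P^{2} + 2 P$ ($K{\left(P \right)} = -7 - \left(\left(3 P\right)^{2} - 2 P + 3 P P\right) = -7 - \left(- 2 P + 12 P^{2}\right) = -7 - 12 P^{2} + 2 P$)
$\sqrt{-18170 + K{\left(220 \right)}} = \sqrt{-18170 - \left(-433 + 580800\right)} = \sqrt{-18170 - 580367} = \sqrt{-598537} = i \sqrt{598537}$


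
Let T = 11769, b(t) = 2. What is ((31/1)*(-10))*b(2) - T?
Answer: -12389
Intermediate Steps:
((31/1)*(-10))*b(2) - T = ((31/1)*(-10))*2 - 1*11769 = ((31*1)*(-10))*2 - 11769 = (31*(-10))*2 - 11769 = -310*2 - 11769 = -620 - 11769 = -12389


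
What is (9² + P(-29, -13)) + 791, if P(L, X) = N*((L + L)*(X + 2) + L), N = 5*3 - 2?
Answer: 8789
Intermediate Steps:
N = 13 (N = 15 - 2 = 13)
P(L, X) = 13*L + 26*L*(2 + X) (P(L, X) = 13*((L + L)*(X + 2) + L) = 13*((2*L)*(2 + X) + L) = 13*(2*L*(2 + X) + L) = 13*(L + 2*L*(2 + X)) = 13*L + 26*L*(2 + X))
(9² + P(-29, -13)) + 791 = (9² + 13*(-29)*(5 + 2*(-13))) + 791 = (81 + 13*(-29)*(5 - 26)) + 791 = (81 + 13*(-29)*(-21)) + 791 = (81 + 7917) + 791 = 7998 + 791 = 8789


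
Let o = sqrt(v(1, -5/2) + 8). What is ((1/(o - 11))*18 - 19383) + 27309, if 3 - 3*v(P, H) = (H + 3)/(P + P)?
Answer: 10658094/1345 - 36*sqrt(321)/1345 ≈ 7923.8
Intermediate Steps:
v(P, H) = 1 - (3 + H)/(6*P) (v(P, H) = 1 - (H + 3)/(3*(P + P)) = 1 - (3 + H)/(3*(2*P)) = 1 - (3 + H)*1/(2*P)/3 = 1 - (3 + H)/(6*P))
o = sqrt(321)/6 (o = sqrt((1/6)*(-3 - (-5)/2 + 6*1)/1 + 8) = sqrt((1/6)*1*(-3 - (-5)/2 + 6) + 8) = sqrt((1/6)*1*(-3 - 1*(-5/2) + 6) + 8) = sqrt((1/6)*1*(-3 + 5/2 + 6) + 8) = sqrt((1/6)*1*(11/2) + 8) = sqrt(11/12 + 8) = sqrt(107/12) = sqrt(321)/6 ≈ 2.9861)
((1/(o - 11))*18 - 19383) + 27309 = ((1/(sqrt(321)/6 - 11))*18 - 19383) + 27309 = ((1/(-11 + sqrt(321)/6))*18 - 19383) + 27309 = (18/(-11 + sqrt(321)/6) - 19383) + 27309 = (-19383 + 18/(-11 + sqrt(321)/6)) + 27309 = 7926 + 18/(-11 + sqrt(321)/6)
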